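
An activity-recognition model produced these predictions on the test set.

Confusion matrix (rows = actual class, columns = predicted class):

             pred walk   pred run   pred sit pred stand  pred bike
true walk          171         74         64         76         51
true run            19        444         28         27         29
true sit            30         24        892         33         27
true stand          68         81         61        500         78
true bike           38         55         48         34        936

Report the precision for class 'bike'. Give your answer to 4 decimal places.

0.8350

precision = TP/(TP+FP).
bike: TP=936, FP=51+29+27+78=185 → 936/1121 = 0.83497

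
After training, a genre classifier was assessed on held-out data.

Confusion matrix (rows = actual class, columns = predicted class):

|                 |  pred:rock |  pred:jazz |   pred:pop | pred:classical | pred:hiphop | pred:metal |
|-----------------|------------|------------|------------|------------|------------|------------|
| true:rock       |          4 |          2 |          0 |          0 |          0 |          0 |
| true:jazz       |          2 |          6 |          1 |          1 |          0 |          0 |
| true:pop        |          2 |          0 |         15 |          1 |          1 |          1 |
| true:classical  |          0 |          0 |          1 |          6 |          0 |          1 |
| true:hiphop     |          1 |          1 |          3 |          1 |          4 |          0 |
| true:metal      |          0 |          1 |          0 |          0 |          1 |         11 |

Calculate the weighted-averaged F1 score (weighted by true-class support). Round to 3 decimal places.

Per-class F1 score (2·TP/(2·TP+FP+FN)):
  rock: TP=4, FP=2+2+0+1+0=5, FN=2+0+0+0+0=2 → 8/15 = 0.5333
  jazz: TP=6, FP=2+0+0+1+1=4, FN=2+1+1+0+0=4 → 12/20 = 0.6000
  pop: TP=15, FP=0+1+1+3+0=5, FN=2+0+1+1+1=5 → 30/40 = 0.7500
  classical: TP=6, FP=0+1+1+1+0=3, FN=0+0+1+0+1=2 → 12/17 = 0.7059
  hiphop: TP=4, FP=0+0+1+0+1=2, FN=1+1+3+1+0=6 → 8/16 = 0.5000
  metal: TP=11, FP=0+0+1+1+0=2, FN=0+1+0+0+1=2 → 22/26 = 0.8462
Weighted-F1 score = Σ (supportᵢ/N)·F1 scoreᵢ with N=67: (6/67)·0.5333 + (10/67)·0.6000 + (20/67)·0.7500 + (8/67)·0.7059 + (10/67)·0.5000 + (13/67)·0.8462 = 0.684

0.684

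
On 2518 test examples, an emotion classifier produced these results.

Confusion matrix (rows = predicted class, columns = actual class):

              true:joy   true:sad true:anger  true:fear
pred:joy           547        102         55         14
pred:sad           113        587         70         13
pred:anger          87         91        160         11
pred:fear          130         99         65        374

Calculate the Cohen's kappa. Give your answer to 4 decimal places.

0.5372

Observed agreement pₒ = trace/N = 1668/2518 = 0.66243
Expected agreement pₑ = Σ (rowᵢ·colᵢ)/N² = (877·718 + 879·783 + 350·349 + 412·668)/2518² = 0.27054
κ = (pₒ − pₑ)/(1 − pₑ) = (0.66243 − 0.27054)/(1 − 0.27054) = 0.5372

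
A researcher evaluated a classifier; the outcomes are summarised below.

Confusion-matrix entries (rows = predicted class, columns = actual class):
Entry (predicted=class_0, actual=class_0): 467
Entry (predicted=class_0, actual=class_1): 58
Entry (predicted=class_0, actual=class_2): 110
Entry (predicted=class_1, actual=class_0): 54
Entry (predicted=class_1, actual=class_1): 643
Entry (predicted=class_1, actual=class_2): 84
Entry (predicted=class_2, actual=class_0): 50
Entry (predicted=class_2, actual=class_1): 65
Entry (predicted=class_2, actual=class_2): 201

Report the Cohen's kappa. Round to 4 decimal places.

0.6191

Observed agreement pₒ = trace/N = 1311/1732 = 0.75693
Expected agreement pₑ = Σ (rowᵢ·colᵢ)/N² = (571·635 + 766·781 + 395·316)/1732² = 0.36190
κ = (pₒ − pₑ)/(1 − pₑ) = (0.75693 − 0.36190)/(1 − 0.36190) = 0.6191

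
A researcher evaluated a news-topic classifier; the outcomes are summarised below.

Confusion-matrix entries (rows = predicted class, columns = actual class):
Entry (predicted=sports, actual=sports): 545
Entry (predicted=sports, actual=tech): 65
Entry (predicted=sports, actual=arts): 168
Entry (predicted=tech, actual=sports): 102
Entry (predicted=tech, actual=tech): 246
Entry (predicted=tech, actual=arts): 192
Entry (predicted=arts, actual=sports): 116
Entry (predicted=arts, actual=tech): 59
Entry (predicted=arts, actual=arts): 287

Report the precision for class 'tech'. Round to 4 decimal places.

0.4556

One-vs-rest for 'tech': TP = diagonal; FP = other classes predicted 'tech'; FN = 'tech' predicted as other.
precision = TP/(TP+FP).
tech: TP=246, FP=102+192=294 → 246/540 = 0.45556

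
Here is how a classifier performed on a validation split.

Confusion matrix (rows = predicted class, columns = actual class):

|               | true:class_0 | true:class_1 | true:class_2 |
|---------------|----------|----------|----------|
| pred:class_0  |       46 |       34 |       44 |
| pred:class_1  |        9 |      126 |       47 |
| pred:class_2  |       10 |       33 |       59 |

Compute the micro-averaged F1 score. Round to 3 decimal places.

Micro-averaging pools counts across classes: ΣTP=231, ΣFP=177, ΣFN=177.
Micro-F1 score = 2·TP/(2·TP+FP+FN) on pooled counts = 0.566 (equals overall accuracy in single-label multiclass).

0.566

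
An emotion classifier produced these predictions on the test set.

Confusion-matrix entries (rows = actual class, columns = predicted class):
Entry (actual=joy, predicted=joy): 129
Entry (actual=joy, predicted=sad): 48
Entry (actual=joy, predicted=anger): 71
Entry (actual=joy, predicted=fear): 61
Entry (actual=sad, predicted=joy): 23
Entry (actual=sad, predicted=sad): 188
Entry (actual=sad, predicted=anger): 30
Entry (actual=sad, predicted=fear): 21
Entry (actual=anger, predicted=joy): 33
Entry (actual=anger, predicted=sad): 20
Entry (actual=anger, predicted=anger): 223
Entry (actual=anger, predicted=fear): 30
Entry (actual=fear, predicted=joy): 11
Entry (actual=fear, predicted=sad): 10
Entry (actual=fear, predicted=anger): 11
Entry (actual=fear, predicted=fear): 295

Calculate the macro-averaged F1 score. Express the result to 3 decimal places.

0.681

Per-class F1 score (2·TP/(2·TP+FP+FN)):
  joy: TP=129, FP=23+33+11=67, FN=48+71+61=180 → 258/505 = 0.5109
  sad: TP=188, FP=48+20+10=78, FN=23+30+21=74 → 376/528 = 0.7121
  anger: TP=223, FP=71+30+11=112, FN=33+20+30=83 → 446/641 = 0.6958
  fear: TP=295, FP=61+21+30=112, FN=11+10+11=32 → 590/734 = 0.8038
Macro-F1 score = mean = (0.5109 + 0.7121 + 0.6958 + 0.8038) / 4 = 0.681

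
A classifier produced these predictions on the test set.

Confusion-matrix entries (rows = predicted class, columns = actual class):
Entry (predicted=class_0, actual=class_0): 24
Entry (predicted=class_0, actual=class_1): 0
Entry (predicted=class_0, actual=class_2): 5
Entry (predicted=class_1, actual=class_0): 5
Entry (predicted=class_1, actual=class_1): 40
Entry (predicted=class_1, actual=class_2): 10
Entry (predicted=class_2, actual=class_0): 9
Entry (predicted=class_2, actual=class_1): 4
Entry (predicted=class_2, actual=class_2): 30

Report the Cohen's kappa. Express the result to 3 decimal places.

Observed agreement pₒ = trace/N = 94/127 = 0.7402
Expected agreement pₑ = Σ (rowᵢ·colᵢ)/N² = (38·29 + 44·55 + 45·43)/127² = 0.3383
κ = (pₒ − pₑ)/(1 − pₑ) = (0.7402 − 0.3383)/(1 − 0.3383) = 0.607

0.607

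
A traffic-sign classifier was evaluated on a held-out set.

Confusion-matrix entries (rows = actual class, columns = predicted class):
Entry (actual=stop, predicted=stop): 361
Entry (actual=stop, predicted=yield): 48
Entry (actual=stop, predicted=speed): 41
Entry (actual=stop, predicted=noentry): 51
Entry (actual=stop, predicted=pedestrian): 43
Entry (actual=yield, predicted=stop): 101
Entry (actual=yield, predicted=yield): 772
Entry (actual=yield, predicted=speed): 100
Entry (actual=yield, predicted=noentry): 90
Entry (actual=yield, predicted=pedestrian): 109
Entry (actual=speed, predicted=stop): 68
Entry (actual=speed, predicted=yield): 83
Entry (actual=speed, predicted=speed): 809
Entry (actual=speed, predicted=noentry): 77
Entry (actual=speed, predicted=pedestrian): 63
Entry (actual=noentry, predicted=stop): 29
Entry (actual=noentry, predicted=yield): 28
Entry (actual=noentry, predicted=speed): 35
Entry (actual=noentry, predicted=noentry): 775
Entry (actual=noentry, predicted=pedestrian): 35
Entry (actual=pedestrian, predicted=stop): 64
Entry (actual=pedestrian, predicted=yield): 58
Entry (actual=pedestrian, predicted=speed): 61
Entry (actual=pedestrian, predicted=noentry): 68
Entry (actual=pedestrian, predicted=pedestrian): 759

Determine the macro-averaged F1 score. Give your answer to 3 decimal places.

0.726

Per-class F1 score (2·TP/(2·TP+FP+FN)):
  stop: TP=361, FP=101+68+29+64=262, FN=48+41+51+43=183 → 722/1167 = 0.6187
  yield: TP=772, FP=48+83+28+58=217, FN=101+100+90+109=400 → 1544/2161 = 0.7145
  speed: TP=809, FP=41+100+35+61=237, FN=68+83+77+63=291 → 1618/2146 = 0.7540
  noentry: TP=775, FP=51+90+77+68=286, FN=29+28+35+35=127 → 1550/1963 = 0.7896
  pedestrian: TP=759, FP=43+109+63+35=250, FN=64+58+61+68=251 → 1518/2019 = 0.7519
Macro-F1 score = mean = (0.6187 + 0.7145 + 0.7540 + 0.7896 + 0.7519) / 5 = 0.726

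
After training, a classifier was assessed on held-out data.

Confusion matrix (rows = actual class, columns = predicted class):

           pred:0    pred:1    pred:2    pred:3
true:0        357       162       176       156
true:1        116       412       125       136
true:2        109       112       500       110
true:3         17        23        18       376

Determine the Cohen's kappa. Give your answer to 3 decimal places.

0.424

Observed agreement pₒ = trace/N = 1645/2905 = 0.5663
Expected agreement pₑ = Σ (rowᵢ·colᵢ)/N² = (851·599 + 789·709 + 831·819 + 434·778)/2905² = 0.2473
κ = (pₒ − pₑ)/(1 − pₑ) = (0.5663 − 0.2473)/(1 − 0.2473) = 0.424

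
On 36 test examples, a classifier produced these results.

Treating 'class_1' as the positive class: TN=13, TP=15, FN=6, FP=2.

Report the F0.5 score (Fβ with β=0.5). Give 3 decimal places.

Fβ = (1+β²)·TP / ((1+β²)·TP + β²·FN + FP), with β²=1/4
= 1.25·15 / (1.25·15 + 0.25·6 + 2) = 0.843

0.843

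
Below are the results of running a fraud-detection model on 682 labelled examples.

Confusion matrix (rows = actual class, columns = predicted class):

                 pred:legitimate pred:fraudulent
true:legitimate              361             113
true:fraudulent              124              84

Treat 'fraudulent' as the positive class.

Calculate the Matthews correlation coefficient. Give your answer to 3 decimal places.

MCC = (TP·TN − FP·FN) / √((TP+FP)(TP+FN)(TN+FP)(TN+FN))
Numerator = 84·361 − 113·124 = 16312
Denominator = √(197·208·474·485) = √9419972640 = 97056.5435
MCC = 16312 / 97056.5435 = 0.168

0.168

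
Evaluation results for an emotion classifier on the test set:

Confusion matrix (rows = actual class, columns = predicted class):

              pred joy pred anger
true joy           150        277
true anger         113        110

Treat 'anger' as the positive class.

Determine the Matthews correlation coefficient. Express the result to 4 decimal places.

-0.1503

MCC = (TP·TN − FP·FN) / √((TP+FP)(TP+FN)(TN+FP)(TN+FN))
Numerator = 110·150 − 277·113 = -14801
Denominator = √(387·223·427·263) = √9691688601 = 98446.3742
MCC = -14801 / 98446.3742 = -0.1503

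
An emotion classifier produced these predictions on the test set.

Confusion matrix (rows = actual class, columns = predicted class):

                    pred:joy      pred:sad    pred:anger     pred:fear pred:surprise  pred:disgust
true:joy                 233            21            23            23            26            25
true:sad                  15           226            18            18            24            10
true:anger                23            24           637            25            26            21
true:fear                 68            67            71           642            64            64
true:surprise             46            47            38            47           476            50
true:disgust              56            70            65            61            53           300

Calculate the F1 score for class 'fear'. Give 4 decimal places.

F1 score = 2·TP/(2·TP+FP+FN).
fear: TP=642, FP=23+18+25+47+61=174, FN=68+67+71+64+64=334 → 1284/1792 = 0.71652

0.7165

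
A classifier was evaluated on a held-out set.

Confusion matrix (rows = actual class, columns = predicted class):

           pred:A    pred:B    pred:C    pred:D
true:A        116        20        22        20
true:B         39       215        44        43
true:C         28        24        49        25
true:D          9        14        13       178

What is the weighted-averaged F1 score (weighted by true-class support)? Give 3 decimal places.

0.649

Per-class F1 score (2·TP/(2·TP+FP+FN)):
  A: TP=116, FP=39+28+9=76, FN=20+22+20=62 → 232/370 = 0.6270
  B: TP=215, FP=20+24+14=58, FN=39+44+43=126 → 430/614 = 0.7003
  C: TP=49, FP=22+44+13=79, FN=28+24+25=77 → 98/254 = 0.3858
  D: TP=178, FP=20+43+25=88, FN=9+14+13=36 → 356/480 = 0.7417
Weighted-F1 score = Σ (supportᵢ/N)·F1 scoreᵢ with N=859: (178/859)·0.6270 + (341/859)·0.7003 + (126/859)·0.3858 + (214/859)·0.7417 = 0.649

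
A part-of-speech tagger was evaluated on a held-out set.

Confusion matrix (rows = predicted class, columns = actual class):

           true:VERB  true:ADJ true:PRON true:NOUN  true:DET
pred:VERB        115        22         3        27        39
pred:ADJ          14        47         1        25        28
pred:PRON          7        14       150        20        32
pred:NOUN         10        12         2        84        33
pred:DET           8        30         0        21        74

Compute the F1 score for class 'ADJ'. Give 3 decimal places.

Take TP from the diagonal, FP from the rest of the 'ADJ' prediction marginal, FN from the rest of the 'ADJ' actual marginal.
F1 score = 2·TP/(2·TP+FP+FN).
ADJ: TP=47, FP=14+1+25+28=68, FN=22+14+12+30=78 → 94/240 = 0.3917

0.392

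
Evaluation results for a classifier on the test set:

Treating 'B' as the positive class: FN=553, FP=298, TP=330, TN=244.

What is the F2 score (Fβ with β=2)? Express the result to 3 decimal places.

Fβ = (1+β²)·TP / ((1+β²)·TP + β²·FN + FP), with β²=4
= 5·330 / (5·330 + 4·553 + 298) = 0.397

0.397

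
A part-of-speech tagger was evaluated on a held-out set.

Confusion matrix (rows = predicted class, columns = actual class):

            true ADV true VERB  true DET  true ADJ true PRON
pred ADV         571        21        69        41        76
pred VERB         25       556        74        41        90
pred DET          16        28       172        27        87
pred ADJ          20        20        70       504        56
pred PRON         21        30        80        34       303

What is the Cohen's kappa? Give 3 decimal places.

Observed agreement pₒ = trace/N = 2106/3032 = 0.6946
Expected agreement pₑ = Σ (rowᵢ·colᵢ)/N² = (653·778 + 655·786 + 465·330 + 647·670 + 612·468)/3032² = 0.2063
κ = (pₒ − pₑ)/(1 − pₑ) = (0.6946 − 0.2063)/(1 − 0.2063) = 0.615

0.615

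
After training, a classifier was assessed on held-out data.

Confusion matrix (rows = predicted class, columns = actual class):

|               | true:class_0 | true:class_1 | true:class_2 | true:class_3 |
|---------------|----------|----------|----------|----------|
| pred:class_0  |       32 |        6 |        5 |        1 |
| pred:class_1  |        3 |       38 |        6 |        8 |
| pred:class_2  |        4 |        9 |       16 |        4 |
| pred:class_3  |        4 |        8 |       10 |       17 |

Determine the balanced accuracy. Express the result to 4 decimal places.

0.5916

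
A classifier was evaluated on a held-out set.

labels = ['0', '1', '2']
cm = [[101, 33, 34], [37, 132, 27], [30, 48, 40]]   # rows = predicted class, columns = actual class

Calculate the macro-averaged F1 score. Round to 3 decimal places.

Per-class F1 score (2·TP/(2·TP+FP+FN)):
  0: TP=101, FP=33+34=67, FN=37+30=67 → 202/336 = 0.6012
  1: TP=132, FP=37+27=64, FN=33+48=81 → 264/409 = 0.6455
  2: TP=40, FP=30+48=78, FN=34+27=61 → 80/219 = 0.3653
Macro-F1 score = mean = (0.6012 + 0.6455 + 0.3653) / 3 = 0.537

0.537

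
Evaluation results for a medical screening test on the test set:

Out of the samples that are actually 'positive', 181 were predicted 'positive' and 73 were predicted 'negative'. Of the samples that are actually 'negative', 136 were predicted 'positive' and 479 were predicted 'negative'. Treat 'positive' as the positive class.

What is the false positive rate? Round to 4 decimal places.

0.2211

FPR = FP/(FP+TN) = 136/(136+479) = 0.2211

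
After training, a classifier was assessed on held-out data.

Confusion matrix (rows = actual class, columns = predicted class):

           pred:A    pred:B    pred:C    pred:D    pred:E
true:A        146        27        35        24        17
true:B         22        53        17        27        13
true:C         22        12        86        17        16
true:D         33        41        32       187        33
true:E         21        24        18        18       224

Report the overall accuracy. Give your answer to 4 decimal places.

Accuracy = trace / total = (146+53+86+187+224=696) / 1165 = 696/1165 = 0.5974

0.5974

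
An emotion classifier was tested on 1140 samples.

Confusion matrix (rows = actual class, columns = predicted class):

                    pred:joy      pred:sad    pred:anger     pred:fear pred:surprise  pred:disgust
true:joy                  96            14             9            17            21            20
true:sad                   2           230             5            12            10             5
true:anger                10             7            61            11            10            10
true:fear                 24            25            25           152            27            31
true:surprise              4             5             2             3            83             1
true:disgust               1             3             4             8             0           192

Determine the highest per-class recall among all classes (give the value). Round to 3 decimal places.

0.923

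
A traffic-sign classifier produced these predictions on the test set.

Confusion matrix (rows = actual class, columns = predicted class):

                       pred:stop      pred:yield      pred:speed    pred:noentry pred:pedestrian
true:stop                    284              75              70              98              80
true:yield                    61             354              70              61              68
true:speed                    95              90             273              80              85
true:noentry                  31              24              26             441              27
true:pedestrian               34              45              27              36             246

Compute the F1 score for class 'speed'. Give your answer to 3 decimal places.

0.501

One-vs-rest for 'speed': TP = diagonal; FP = other classes predicted 'speed'; FN = 'speed' predicted as other.
F1 score = 2·TP/(2·TP+FP+FN).
speed: TP=273, FP=70+70+26+27=193, FN=95+90+80+85=350 → 546/1089 = 0.5014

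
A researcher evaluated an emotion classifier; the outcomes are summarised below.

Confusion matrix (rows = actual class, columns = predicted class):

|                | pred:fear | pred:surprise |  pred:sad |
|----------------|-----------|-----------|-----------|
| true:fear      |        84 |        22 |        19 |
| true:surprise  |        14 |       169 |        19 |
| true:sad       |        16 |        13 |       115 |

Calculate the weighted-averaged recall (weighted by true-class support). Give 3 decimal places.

0.781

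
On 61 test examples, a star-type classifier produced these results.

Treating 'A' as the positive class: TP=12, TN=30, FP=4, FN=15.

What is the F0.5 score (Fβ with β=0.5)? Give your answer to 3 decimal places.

0.659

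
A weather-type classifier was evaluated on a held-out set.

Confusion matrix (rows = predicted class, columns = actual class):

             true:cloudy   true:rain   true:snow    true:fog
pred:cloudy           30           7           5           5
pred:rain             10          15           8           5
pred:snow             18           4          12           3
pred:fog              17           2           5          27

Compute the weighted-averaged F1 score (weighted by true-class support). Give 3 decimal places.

0.486

Per-class F1 score (2·TP/(2·TP+FP+FN)):
  cloudy: TP=30, FP=7+5+5=17, FN=10+18+17=45 → 60/122 = 0.4918
  rain: TP=15, FP=10+8+5=23, FN=7+4+2=13 → 30/66 = 0.4545
  snow: TP=12, FP=18+4+3=25, FN=5+8+5=18 → 24/67 = 0.3582
  fog: TP=27, FP=17+2+5=24, FN=5+5+3=13 → 54/91 = 0.5934
Weighted-F1 score = Σ (supportᵢ/N)·F1 scoreᵢ with N=173: (75/173)·0.4918 + (28/173)·0.4545 + (30/173)·0.3582 + (40/173)·0.5934 = 0.486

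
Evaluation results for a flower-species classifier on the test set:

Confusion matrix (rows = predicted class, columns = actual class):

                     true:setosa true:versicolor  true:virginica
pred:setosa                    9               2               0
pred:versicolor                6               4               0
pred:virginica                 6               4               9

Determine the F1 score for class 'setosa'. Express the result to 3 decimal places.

0.563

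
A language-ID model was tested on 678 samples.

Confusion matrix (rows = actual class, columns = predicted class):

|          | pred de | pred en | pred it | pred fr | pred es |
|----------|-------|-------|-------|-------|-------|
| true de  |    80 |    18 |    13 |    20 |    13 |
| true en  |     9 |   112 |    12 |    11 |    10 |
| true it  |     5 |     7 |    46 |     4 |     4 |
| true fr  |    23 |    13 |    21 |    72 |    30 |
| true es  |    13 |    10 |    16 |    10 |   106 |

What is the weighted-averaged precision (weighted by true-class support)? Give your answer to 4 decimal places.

0.6241

Per-class precision (TP/(TP+FP)):
  de: TP=80, FP=9+5+23+13=50 → 80/130 = 0.61538
  en: TP=112, FP=18+7+13+10=48 → 112/160 = 0.70000
  it: TP=46, FP=13+12+21+16=62 → 46/108 = 0.42593
  fr: TP=72, FP=20+11+4+10=45 → 72/117 = 0.61538
  es: TP=106, FP=13+10+4+30=57 → 106/163 = 0.65031
Weighted-precision = Σ (supportᵢ/N)·precisionᵢ with N=678: (144/678)·0.61538 + (154/678)·0.70000 + (66/678)·0.42593 + (159/678)·0.61538 + (155/678)·0.65031 = 0.6241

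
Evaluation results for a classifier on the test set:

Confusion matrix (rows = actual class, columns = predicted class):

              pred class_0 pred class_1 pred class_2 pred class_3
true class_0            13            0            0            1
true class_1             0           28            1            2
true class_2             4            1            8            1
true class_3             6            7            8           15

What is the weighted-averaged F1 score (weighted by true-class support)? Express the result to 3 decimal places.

Per-class F1 score (2·TP/(2·TP+FP+FN)):
  class_0: TP=13, FP=0+4+6=10, FN=0+0+1=1 → 26/37 = 0.7027
  class_1: TP=28, FP=0+1+7=8, FN=0+1+2=3 → 56/67 = 0.8358
  class_2: TP=8, FP=0+1+8=9, FN=4+1+1=6 → 16/31 = 0.5161
  class_3: TP=15, FP=1+2+1=4, FN=6+7+8=21 → 30/55 = 0.5455
Weighted-F1 score = Σ (supportᵢ/N)·F1 scoreᵢ with N=95: (14/95)·0.7027 + (31/95)·0.8358 + (14/95)·0.5161 + (36/95)·0.5455 = 0.659

0.659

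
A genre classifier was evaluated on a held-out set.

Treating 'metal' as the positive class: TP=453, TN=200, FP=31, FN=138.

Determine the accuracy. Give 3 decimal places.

0.794

Accuracy = (TP+TN)/N = (453+200)/822 = 0.794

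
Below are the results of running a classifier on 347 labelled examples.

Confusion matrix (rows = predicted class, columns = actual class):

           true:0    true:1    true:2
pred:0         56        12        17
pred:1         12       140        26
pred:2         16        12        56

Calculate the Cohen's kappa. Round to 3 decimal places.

Observed agreement pₒ = trace/N = 252/347 = 0.7262
Expected agreement pₑ = Σ (rowᵢ·colᵢ)/N² = (84·85 + 164·178 + 99·84)/347² = 0.3708
κ = (pₒ − pₑ)/(1 − pₑ) = (0.7262 − 0.3708)/(1 − 0.3708) = 0.565

0.565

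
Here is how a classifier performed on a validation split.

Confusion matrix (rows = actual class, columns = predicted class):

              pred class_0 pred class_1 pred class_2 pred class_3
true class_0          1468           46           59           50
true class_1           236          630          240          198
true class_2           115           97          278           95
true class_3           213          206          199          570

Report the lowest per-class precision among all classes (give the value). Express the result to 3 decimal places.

0.358

Per-class precision (TP/(TP+FP)):
  class_0: TP=1468, FP=236+115+213=564 → 1468/2032 = 0.7224
  class_1: TP=630, FP=46+97+206=349 → 630/979 = 0.6435
  class_2: TP=278, FP=59+240+199=498 → 278/776 = 0.3582
  class_3: TP=570, FP=50+198+95=343 → 570/913 = 0.6243
Lowest is class 'class_2' with precision = 0.358.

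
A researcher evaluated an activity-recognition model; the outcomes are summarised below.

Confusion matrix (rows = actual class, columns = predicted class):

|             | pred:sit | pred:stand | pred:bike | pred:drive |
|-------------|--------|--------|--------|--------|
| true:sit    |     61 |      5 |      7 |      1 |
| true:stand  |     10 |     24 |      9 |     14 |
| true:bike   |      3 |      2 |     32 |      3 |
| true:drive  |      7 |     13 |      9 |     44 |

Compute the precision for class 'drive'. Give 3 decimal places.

0.710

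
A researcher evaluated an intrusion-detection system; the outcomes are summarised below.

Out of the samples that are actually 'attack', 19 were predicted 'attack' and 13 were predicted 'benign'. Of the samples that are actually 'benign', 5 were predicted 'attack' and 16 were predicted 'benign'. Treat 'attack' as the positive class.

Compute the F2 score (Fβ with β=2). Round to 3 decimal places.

0.625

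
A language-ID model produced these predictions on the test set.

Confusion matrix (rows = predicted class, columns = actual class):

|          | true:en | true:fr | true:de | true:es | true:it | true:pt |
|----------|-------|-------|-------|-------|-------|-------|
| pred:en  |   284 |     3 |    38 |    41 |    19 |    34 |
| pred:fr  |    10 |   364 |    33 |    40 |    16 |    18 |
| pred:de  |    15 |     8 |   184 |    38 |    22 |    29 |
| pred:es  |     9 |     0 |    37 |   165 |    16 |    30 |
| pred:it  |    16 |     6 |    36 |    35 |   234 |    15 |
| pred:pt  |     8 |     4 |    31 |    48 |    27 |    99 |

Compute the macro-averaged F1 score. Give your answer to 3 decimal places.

0.636

Per-class F1 score (2·TP/(2·TP+FP+FN)):
  en: TP=284, FP=3+38+41+19+34=135, FN=10+15+9+16+8=58 → 568/761 = 0.7464
  fr: TP=364, FP=10+33+40+16+18=117, FN=3+8+0+6+4=21 → 728/866 = 0.8406
  de: TP=184, FP=15+8+38+22+29=112, FN=38+33+37+36+31=175 → 368/655 = 0.5618
  es: TP=165, FP=9+0+37+16+30=92, FN=41+40+38+35+48=202 → 330/624 = 0.5288
  it: TP=234, FP=16+6+36+35+15=108, FN=19+16+22+16+27=100 → 468/676 = 0.6923
  pt: TP=99, FP=8+4+31+48+27=118, FN=34+18+29+30+15=126 → 198/442 = 0.4480
Macro-F1 score = mean = (0.7464 + 0.8406 + 0.5618 + 0.5288 + 0.6923 + 0.4480) / 6 = 0.636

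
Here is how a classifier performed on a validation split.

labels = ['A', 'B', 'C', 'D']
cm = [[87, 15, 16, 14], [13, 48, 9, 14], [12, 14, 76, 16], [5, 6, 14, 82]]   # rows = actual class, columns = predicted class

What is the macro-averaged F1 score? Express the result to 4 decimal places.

Per-class F1 score (2·TP/(2·TP+FP+FN)):
  A: TP=87, FP=13+12+5=30, FN=15+16+14=45 → 174/249 = 0.69880
  B: TP=48, FP=15+14+6=35, FN=13+9+14=36 → 96/167 = 0.57485
  C: TP=76, FP=16+9+14=39, FN=12+14+16=42 → 152/233 = 0.65236
  D: TP=82, FP=14+14+16=44, FN=5+6+14=25 → 164/233 = 0.70386
Macro-F1 score = mean = (0.69880 + 0.57485 + 0.65236 + 0.70386) / 4 = 0.6575

0.6575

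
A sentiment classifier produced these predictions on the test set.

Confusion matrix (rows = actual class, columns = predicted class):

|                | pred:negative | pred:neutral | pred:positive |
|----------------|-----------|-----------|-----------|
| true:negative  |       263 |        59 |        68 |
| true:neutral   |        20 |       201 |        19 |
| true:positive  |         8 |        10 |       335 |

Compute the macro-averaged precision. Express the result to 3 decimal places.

0.814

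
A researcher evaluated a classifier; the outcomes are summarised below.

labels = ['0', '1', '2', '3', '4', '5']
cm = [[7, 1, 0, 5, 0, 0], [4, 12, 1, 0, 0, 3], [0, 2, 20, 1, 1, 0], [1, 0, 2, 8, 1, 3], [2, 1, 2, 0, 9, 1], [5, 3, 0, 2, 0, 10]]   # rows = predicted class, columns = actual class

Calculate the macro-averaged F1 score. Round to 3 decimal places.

Per-class F1 score (2·TP/(2·TP+FP+FN)):
  0: TP=7, FP=1+0+5+0+0=6, FN=4+0+1+2+5=12 → 14/32 = 0.4375
  1: TP=12, FP=4+1+0+0+3=8, FN=1+2+0+1+3=7 → 24/39 = 0.6154
  2: TP=20, FP=0+2+1+1+0=4, FN=0+1+2+2+0=5 → 40/49 = 0.8163
  3: TP=8, FP=1+0+2+1+3=7, FN=5+0+1+0+2=8 → 16/31 = 0.5161
  4: TP=9, FP=2+1+2+0+1=6, FN=0+0+1+1+0=2 → 18/26 = 0.6923
  5: TP=10, FP=5+3+0+2+0=10, FN=0+3+0+3+1=7 → 20/37 = 0.5405
Macro-F1 score = mean = (0.4375 + 0.6154 + 0.8163 + 0.5161 + 0.6923 + 0.5405) / 6 = 0.603

0.603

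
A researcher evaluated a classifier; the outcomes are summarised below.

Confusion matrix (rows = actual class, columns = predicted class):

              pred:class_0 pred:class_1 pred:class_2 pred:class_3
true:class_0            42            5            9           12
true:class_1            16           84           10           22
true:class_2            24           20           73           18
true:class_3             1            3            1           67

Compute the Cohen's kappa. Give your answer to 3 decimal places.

0.538

Observed agreement pₒ = trace/N = 266/407 = 0.6536
Expected agreement pₑ = Σ (rowᵢ·colᵢ)/N² = (68·83 + 132·112 + 135·93 + 72·119)/407² = 0.2508
κ = (pₒ − pₑ)/(1 − pₑ) = (0.6536 − 0.2508)/(1 − 0.2508) = 0.538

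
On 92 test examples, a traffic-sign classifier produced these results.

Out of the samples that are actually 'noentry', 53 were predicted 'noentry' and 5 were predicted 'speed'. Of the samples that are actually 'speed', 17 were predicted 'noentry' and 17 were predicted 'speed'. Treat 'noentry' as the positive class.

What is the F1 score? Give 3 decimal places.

Precision = TP/(TP+FP) = 53/70 = 0.7571
Recall = TP/(TP+FN) = 53/58 = 0.9138
F1 = 2·TP/(2·TP+FP+FN) = 106/128 = 0.828

0.828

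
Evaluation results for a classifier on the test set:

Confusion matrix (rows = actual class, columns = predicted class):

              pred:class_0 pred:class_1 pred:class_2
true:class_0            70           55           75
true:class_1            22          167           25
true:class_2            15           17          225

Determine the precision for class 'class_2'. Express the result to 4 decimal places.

0.6923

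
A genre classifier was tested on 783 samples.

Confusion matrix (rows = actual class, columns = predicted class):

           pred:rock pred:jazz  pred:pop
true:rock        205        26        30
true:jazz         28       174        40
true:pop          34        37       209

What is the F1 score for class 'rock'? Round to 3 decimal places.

Take TP from the diagonal, FP from the rest of the 'rock' prediction marginal, FN from the rest of the 'rock' actual marginal.
F1 score = 2·TP/(2·TP+FP+FN).
rock: TP=205, FP=28+34=62, FN=26+30=56 → 410/528 = 0.7765

0.777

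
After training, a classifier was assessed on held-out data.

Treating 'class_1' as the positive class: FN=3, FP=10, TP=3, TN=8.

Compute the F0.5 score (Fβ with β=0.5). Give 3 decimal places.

0.259

Fβ = (1+β²)·TP / ((1+β²)·TP + β²·FN + FP), with β²=1/4
= 1.25·3 / (1.25·3 + 0.25·3 + 10) = 0.259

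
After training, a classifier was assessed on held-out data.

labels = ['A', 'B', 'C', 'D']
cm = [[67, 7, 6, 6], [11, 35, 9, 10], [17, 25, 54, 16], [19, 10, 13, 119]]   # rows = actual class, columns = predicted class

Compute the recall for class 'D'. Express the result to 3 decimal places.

Treat 'D' as positive and all other classes as negative.
recall = TP/(TP+FN).
D: TP=119, FN=19+10+13=42 → 119/161 = 0.7391

0.739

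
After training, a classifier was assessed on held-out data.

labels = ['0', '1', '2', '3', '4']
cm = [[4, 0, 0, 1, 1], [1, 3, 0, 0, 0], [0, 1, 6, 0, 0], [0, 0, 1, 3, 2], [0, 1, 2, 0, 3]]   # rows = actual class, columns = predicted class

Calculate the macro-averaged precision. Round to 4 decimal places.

0.6633

Per-class precision (TP/(TP+FP)):
  0: TP=4, FP=1+0+0+0=1 → 4/5 = 0.80000
  1: TP=3, FP=0+1+0+1=2 → 3/5 = 0.60000
  2: TP=6, FP=0+0+1+2=3 → 6/9 = 0.66667
  3: TP=3, FP=1+0+0+0=1 → 3/4 = 0.75000
  4: TP=3, FP=1+0+0+2=3 → 3/6 = 0.50000
Macro-precision = mean = (0.80000 + 0.60000 + 0.66667 + 0.75000 + 0.50000) / 5 = 0.6633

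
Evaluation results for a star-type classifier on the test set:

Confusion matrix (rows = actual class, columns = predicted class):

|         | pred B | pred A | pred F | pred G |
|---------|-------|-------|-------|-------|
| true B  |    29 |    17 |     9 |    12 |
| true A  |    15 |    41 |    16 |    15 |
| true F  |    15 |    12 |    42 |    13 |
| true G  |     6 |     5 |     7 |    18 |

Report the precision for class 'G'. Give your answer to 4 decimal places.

Treat 'G' as positive and all other classes as negative.
precision = TP/(TP+FP).
G: TP=18, FP=12+15+13=40 → 18/58 = 0.31034

0.3103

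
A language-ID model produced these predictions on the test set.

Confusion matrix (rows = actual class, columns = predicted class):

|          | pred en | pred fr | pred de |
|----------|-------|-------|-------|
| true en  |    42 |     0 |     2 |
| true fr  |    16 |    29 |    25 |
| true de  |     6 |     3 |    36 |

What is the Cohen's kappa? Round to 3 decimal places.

Observed agreement pₒ = trace/N = 107/159 = 0.6730
Expected agreement pₑ = Σ (rowᵢ·colᵢ)/N² = (44·64 + 70·32 + 45·63)/159² = 0.3121
κ = (pₒ − pₑ)/(1 − pₑ) = (0.6730 − 0.3121)/(1 − 0.3121) = 0.525

0.525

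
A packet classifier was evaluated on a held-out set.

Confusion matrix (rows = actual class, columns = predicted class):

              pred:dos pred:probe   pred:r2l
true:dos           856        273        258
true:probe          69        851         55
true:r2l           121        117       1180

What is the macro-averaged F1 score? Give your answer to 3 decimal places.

0.761

Per-class F1 score (2·TP/(2·TP+FP+FN)):
  dos: TP=856, FP=69+121=190, FN=273+258=531 → 1712/2433 = 0.7037
  probe: TP=851, FP=273+117=390, FN=69+55=124 → 1702/2216 = 0.7681
  r2l: TP=1180, FP=258+55=313, FN=121+117=238 → 2360/2911 = 0.8107
Macro-F1 score = mean = (0.7037 + 0.7681 + 0.8107) / 3 = 0.761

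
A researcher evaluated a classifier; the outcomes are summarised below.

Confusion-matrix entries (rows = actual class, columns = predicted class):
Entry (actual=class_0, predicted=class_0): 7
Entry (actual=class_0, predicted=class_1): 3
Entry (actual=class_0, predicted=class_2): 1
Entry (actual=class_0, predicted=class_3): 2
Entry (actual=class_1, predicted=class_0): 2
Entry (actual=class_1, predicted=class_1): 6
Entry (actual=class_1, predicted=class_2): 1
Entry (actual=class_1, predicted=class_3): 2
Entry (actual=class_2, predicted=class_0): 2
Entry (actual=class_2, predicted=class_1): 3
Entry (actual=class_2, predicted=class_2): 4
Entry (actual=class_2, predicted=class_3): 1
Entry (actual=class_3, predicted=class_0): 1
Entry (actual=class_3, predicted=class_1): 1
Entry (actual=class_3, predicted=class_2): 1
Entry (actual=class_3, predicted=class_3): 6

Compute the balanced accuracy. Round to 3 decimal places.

Balanced accuracy = mean of per-class recall.
  class_0: recall = 7/13 = 0.5385
  class_1: recall = 6/11 = 0.5455
  class_2: recall = 4/10 = 0.4000
  class_3: recall = 6/9 = 0.6667
Mean = (0.5385 + 0.5455 + 0.4000 + 0.6667) / 4 = 0.538

0.538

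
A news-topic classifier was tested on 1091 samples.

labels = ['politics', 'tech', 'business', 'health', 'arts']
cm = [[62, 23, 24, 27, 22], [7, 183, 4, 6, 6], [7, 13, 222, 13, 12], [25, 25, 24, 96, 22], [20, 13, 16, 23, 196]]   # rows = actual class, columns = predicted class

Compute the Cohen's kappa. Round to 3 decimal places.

Observed agreement pₒ = trace/N = 759/1091 = 0.6957
Expected agreement pₑ = Σ (rowᵢ·colᵢ)/N² = (158·121 + 206·257 + 267·290 + 192·165 + 268·258)/1091² = 0.2103
κ = (pₒ − pₑ)/(1 − pₑ) = (0.6957 − 0.2103)/(1 − 0.2103) = 0.615

0.615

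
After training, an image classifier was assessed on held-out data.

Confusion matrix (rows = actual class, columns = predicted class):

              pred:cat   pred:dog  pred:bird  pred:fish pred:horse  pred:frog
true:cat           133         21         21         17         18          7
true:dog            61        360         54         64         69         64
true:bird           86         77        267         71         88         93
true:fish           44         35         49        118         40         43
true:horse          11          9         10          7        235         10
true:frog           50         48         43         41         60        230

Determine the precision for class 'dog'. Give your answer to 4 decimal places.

One-vs-rest for 'dog': TP = diagonal; FP = other classes predicted 'dog'; FN = 'dog' predicted as other.
precision = TP/(TP+FP).
dog: TP=360, FP=21+77+35+9+48=190 → 360/550 = 0.65455

0.6545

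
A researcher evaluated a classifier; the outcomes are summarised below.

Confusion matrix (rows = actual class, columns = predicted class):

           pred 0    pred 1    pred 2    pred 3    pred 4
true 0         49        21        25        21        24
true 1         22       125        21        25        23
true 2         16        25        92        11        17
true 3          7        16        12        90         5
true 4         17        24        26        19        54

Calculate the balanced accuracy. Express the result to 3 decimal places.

0.516

Balanced accuracy = mean of per-class recall.
  0: recall = 49/140 = 0.3500
  1: recall = 125/216 = 0.5787
  2: recall = 92/161 = 0.5714
  3: recall = 90/130 = 0.6923
  4: recall = 54/140 = 0.3857
Mean = (0.3500 + 0.5787 + 0.5714 + 0.6923 + 0.3857) / 5 = 0.516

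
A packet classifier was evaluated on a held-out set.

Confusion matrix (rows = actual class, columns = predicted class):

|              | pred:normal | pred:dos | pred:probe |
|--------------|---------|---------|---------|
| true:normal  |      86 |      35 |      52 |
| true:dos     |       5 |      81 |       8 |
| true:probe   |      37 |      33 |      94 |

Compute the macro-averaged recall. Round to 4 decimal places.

Per-class recall (TP/(TP+FN)):
  normal: TP=86, FN=35+52=87 → 86/173 = 0.49711
  dos: TP=81, FN=5+8=13 → 81/94 = 0.86170
  probe: TP=94, FN=37+33=70 → 94/164 = 0.57317
Macro-recall = mean = (0.49711 + 0.86170 + 0.57317) / 3 = 0.6440

0.6440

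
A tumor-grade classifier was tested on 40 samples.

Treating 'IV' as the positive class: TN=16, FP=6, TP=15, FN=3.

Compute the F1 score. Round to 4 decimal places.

Precision = TP/(TP+FP) = 15/21 = 0.7143
Recall = TP/(TP+FN) = 15/18 = 0.8333
F1 = 2·TP/(2·TP+FP+FN) = 30/39 = 0.7692

0.7692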